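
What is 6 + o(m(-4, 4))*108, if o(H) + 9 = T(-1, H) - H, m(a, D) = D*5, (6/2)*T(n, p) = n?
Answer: -3162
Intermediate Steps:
T(n, p) = n/3
m(a, D) = 5*D
o(H) = -28/3 - H (o(H) = -9 + ((⅓)*(-1) - H) = -9 + (-⅓ - H) = -28/3 - H)
6 + o(m(-4, 4))*108 = 6 + (-28/3 - 5*4)*108 = 6 + (-28/3 - 1*20)*108 = 6 + (-28/3 - 20)*108 = 6 - 88/3*108 = 6 - 3168 = -3162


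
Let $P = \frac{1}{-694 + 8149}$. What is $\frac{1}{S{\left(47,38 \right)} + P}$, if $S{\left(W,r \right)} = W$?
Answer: $\frac{7455}{350386} \approx 0.021277$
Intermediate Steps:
$P = \frac{1}{7455} \approx 0.00013414$
$\frac{1}{S{\left(47,38 \right)} + P} = \frac{1}{47 + \frac{1}{7455}} = \frac{1}{\frac{350386}{7455}} = \frac{7455}{350386}$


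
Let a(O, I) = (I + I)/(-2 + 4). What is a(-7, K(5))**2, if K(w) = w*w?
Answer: 625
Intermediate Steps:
K(w) = w**2
a(O, I) = I (a(O, I) = (2*I)/2 = (2*I)*(1/2) = I)
a(-7, K(5))**2 = (5**2)**2 = 25**2 = 625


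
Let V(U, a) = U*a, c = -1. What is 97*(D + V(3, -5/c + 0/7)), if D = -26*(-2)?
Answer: 6499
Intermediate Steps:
D = 52
97*(D + V(3, -5/c + 0/7)) = 97*(52 + 3*(-5/(-1) + 0/7)) = 97*(52 + 3*(-5*(-1) + 0*(1/7))) = 97*(52 + 3*(5 + 0)) = 97*(52 + 3*5) = 97*(52 + 15) = 97*67 = 6499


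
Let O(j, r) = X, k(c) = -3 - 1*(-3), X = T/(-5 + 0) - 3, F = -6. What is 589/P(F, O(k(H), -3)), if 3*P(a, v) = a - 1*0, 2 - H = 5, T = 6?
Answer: -589/2 ≈ -294.50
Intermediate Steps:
H = -3 (H = 2 - 1*5 = 2 - 5 = -3)
X = -21/5 (X = 6/(-5 + 0) - 3 = 6/(-5) - 3 = -⅕*6 - 3 = -6/5 - 3 = -21/5 ≈ -4.2000)
k(c) = 0 (k(c) = -3 + 3 = 0)
O(j, r) = -21/5
P(a, v) = a/3 (P(a, v) = (a - 1*0)/3 = (a + 0)/3 = a/3)
589/P(F, O(k(H), -3)) = 589/(((⅓)*(-6))) = 589/(-2) = 589*(-½) = -589/2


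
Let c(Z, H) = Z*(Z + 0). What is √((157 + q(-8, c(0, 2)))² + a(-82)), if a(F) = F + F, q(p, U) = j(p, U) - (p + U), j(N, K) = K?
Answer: √27061 ≈ 164.50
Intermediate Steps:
c(Z, H) = Z² (c(Z, H) = Z*Z = Z²)
q(p, U) = -p (q(p, U) = U - (p + U) = U - (U + p) = U + (-U - p) = -p)
a(F) = 2*F
√((157 + q(-8, c(0, 2)))² + a(-82)) = √((157 - 1*(-8))² + 2*(-82)) = √((157 + 8)² - 164) = √(165² - 164) = √(27225 - 164) = √27061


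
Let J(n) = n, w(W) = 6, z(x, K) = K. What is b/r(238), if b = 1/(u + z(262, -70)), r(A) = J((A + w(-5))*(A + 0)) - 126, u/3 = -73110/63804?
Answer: -5317/22626029755 ≈ -2.3499e-7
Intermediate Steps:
u = -36555/10634 (u = 3*(-73110/63804) = 3*(-73110*1/63804) = 3*(-12185/10634) = -36555/10634 ≈ -3.4376)
r(A) = -126 + A*(6 + A) (r(A) = (A + 6)*(A + 0) - 126 = (6 + A)*A - 126 = A*(6 + A) - 126 = -126 + A*(6 + A))
b = -10634/780935 (b = 1/(-36555/10634 - 70) = 1/(-780935/10634) = -10634/780935 ≈ -0.013617)
b/r(238) = -10634/(780935*(-126 + 238*(6 + 238))) = -10634/(780935*(-126 + 238*244)) = -10634/(780935*(-126 + 58072)) = -10634/780935/57946 = -10634/780935*1/57946 = -5317/22626029755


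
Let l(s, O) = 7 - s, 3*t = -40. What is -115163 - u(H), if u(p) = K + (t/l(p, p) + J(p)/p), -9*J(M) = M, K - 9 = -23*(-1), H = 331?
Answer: -27992368/243 ≈ -1.1519e+5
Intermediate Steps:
t = -40/3 (t = (1/3)*(-40) = -40/3 ≈ -13.333)
K = 32 (K = 9 - 23*(-1) = 9 + 23 = 32)
J(M) = -M/9
u(p) = 287/9 - 40/(3*(7 - p)) (u(p) = 32 + (-40/(3*(7 - p)) + (-p/9)/p) = 32 + (-40/(3*(7 - p)) - 1/9) = 32 + (-1/9 - 40/(3*(7 - p))) = 287/9 - 40/(3*(7 - p)))
-115163 - u(H) = -115163 - (-1889 + 287*331)/(9*(-7 + 331)) = -115163 - (-1889 + 94997)/(9*324) = -115163 - 93108/(9*324) = -115163 - 1*7759/243 = -115163 - 7759/243 = -27992368/243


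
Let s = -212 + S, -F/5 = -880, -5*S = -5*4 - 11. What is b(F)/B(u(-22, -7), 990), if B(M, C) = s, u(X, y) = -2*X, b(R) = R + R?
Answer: -44000/1029 ≈ -42.760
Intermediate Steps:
S = 31/5 (S = -(-5*4 - 11)/5 = -(-20 - 11)/5 = -⅕*(-31) = 31/5 ≈ 6.2000)
F = 4400 (F = -5*(-880) = 4400)
b(R) = 2*R
s = -1029/5 (s = -212 + 31/5 = -1029/5 ≈ -205.80)
B(M, C) = -1029/5
b(F)/B(u(-22, -7), 990) = (2*4400)/(-1029/5) = 8800*(-5/1029) = -44000/1029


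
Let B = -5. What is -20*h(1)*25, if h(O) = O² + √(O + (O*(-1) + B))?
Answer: -500 - 500*I*√5 ≈ -500.0 - 1118.0*I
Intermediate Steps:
h(O) = O² + I*√5 (h(O) = O² + √(O + (O*(-1) - 5)) = O² + √(O + (-O - 5)) = O² + √(O + (-5 - O)) = O² + √(-5) = O² + I*√5)
-20*h(1)*25 = -20*(1² + I*√5)*25 = -20*(1 + I*√5)*25 = (-20 - 20*I*√5)*25 = -500 - 500*I*√5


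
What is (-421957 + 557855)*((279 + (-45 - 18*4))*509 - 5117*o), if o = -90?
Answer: 73790983224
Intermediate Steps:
(-421957 + 557855)*((279 + (-45 - 18*4))*509 - 5117*o) = (-421957 + 557855)*((279 + (-45 - 18*4))*509 - 5117*(-90)) = 135898*((279 + (-45 - 72))*509 + 460530) = 135898*((279 - 117)*509 + 460530) = 135898*(162*509 + 460530) = 135898*(82458 + 460530) = 135898*542988 = 73790983224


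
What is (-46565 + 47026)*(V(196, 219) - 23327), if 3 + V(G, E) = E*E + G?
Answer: 11445247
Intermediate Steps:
V(G, E) = -3 + G + E² (V(G, E) = -3 + (E*E + G) = -3 + (E² + G) = -3 + (G + E²) = -3 + G + E²)
(-46565 + 47026)*(V(196, 219) - 23327) = (-46565 + 47026)*((-3 + 196 + 219²) - 23327) = 461*((-3 + 196 + 47961) - 23327) = 461*(48154 - 23327) = 461*24827 = 11445247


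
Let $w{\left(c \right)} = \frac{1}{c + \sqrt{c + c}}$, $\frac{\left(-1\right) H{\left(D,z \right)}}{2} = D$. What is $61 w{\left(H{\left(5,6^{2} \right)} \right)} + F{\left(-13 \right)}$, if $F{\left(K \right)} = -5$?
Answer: $- \frac{121}{12} - \frac{61 i \sqrt{5}}{60} \approx -10.083 - 2.2733 i$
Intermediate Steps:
$H{\left(D,z \right)} = - 2 D$
$w{\left(c \right)} = \frac{1}{c + \sqrt{2} \sqrt{c}}$ ($w{\left(c \right)} = \frac{1}{c + \sqrt{2 c}} = \frac{1}{c + \sqrt{2} \sqrt{c}}$)
$61 w{\left(H{\left(5,6^{2} \right)} \right)} + F{\left(-13 \right)} = \frac{61}{\left(-2\right) 5 + \sqrt{2} \sqrt{\left(-2\right) 5}} - 5 = \frac{61}{-10 + \sqrt{2} \sqrt{-10}} - 5 = \frac{61}{-10 + \sqrt{2} i \sqrt{10}} - 5 = \frac{61}{-10 + 2 i \sqrt{5}} - 5 = -5 + \frac{61}{-10 + 2 i \sqrt{5}}$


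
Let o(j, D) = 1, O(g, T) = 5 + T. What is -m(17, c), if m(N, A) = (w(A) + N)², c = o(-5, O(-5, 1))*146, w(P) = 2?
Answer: -361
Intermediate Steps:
c = 146 (c = 1*146 = 146)
m(N, A) = (2 + N)²
-m(17, c) = -(2 + 17)² = -1*19² = -1*361 = -361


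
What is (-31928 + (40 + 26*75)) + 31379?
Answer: 1441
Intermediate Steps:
(-31928 + (40 + 26*75)) + 31379 = (-31928 + (40 + 1950)) + 31379 = (-31928 + 1990) + 31379 = -29938 + 31379 = 1441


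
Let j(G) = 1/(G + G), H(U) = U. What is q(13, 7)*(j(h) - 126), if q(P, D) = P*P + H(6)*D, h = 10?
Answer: -531509/20 ≈ -26575.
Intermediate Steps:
q(P, D) = P² + 6*D (q(P, D) = P*P + 6*D = P² + 6*D)
j(G) = 1/(2*G)
q(13, 7)*(j(h) - 126) = (13² + 6*7)*((½)/10 - 126) = (169 + 42)*((½)*(⅒) - 126) = 211*(1/20 - 126) = 211*(-2519/20) = -531509/20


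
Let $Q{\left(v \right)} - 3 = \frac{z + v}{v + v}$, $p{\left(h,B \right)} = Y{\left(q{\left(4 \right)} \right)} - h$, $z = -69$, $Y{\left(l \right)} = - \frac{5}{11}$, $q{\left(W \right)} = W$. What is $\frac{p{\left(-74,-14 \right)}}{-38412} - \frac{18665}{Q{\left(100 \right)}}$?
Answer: $- \frac{1577312466479}{266617692} \approx -5916.0$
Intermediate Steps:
$Y{\left(l \right)} = - \frac{5}{11}$ ($Y{\left(l \right)} = \left(-5\right) \frac{1}{11} = - \frac{5}{11}$)
$p{\left(h,B \right)} = - \frac{5}{11} - h$
$Q{\left(v \right)} = 3 + \frac{-69 + v}{2 v}$ ($Q{\left(v \right)} = 3 + \frac{-69 + v}{v + v} = 3 + \frac{-69 + v}{2 v}$)
$\frac{p{\left(-74,-14 \right)}}{-38412} - \frac{18665}{Q{\left(100 \right)}} = \frac{- \frac{5}{11} - -74}{-38412} - \frac{18665}{\frac{1}{2} \cdot \frac{1}{100} \left(-69 + 7 \cdot 100\right)} = \left(- \frac{5}{11} + 74\right) \left(- \frac{1}{38412}\right) - \frac{18665}{\frac{1}{2} \cdot \frac{1}{100} \left(-69 + 700\right)} = \frac{809}{11} \left(- \frac{1}{38412}\right) - \frac{18665}{\frac{1}{2} \cdot \frac{1}{100} \cdot 631} = - \frac{809}{422532} - \frac{18665}{\frac{631}{200}} = - \frac{809}{422532} - \frac{3733000}{631} = - \frac{1577312466479}{266617692}$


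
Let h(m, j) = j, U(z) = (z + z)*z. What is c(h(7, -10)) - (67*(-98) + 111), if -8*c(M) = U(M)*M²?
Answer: 3955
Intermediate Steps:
U(z) = 2*z² (U(z) = (2*z)*z = 2*z²)
c(M) = -M⁴/4 (c(M) = -2*M²*M²/8 = -M⁴/4)
c(h(7, -10)) - (67*(-98) + 111) = -¼*(-10)⁴ - (67*(-98) + 111) = -¼*10000 - (-6566 + 111) = -2500 - 1*(-6455) = -2500 + 6455 = 3955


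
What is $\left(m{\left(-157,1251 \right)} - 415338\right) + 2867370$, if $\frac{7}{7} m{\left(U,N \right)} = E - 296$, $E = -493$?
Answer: $2451243$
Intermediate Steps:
$m{\left(U,N \right)} = -789$ ($m{\left(U,N \right)} = -493 - 296 = -789$)
$\left(m{\left(-157,1251 \right)} - 415338\right) + 2867370 = \left(-789 - 415338\right) + 2867370 = -416127 + 2867370 = 2451243$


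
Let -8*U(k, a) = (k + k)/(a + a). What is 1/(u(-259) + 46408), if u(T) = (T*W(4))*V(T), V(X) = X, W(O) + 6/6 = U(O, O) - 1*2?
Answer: -8/1305761 ≈ -6.1267e-6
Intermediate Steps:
U(k, a) = -k/(8*a) (U(k, a) = -(k + k)/(8*(a + a)) = -2*k/(8*(2*a)) = -2*k*1/(2*a)/8 = -k/(8*a))
W(O) = -25/8 (W(O) = -1 + (-O/(8*O) - 1*2) = -1 + (-⅛ - 2) = -1 - 17/8 = -25/8)
u(T) = -25*T²/8 (u(T) = (T*(-25/8))*T = (-25*T/8)*T = -25*T²/8)
1/(u(-259) + 46408) = 1/(-25/8*(-259)² + 46408) = 1/(-25/8*67081 + 46408) = 1/(-1677025/8 + 46408) = 1/(-1305761/8) = -8/1305761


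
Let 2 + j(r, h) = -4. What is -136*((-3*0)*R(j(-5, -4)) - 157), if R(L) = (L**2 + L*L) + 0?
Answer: 21352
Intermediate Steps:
j(r, h) = -6 (j(r, h) = -2 - 4 = -6)
R(L) = 2*L**2 (R(L) = (L**2 + L**2) + 0 = 2*L**2 + 0 = 2*L**2)
-136*((-3*0)*R(j(-5, -4)) - 157) = -136*((-3*0)*(2*(-6)**2) - 157) = -136*(0*(2*36) - 157) = -136*(0*72 - 157) = -136*(0 - 157) = -136*(-157) = 21352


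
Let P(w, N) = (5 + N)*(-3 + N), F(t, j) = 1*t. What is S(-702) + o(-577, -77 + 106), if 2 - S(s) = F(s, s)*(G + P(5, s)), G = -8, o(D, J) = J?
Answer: 344946685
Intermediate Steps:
F(t, j) = t
P(w, N) = (-3 + N)*(5 + N)
S(s) = 2 - s*(-23 + s² + 2*s) (S(s) = 2 - s*(-8 + (-15 + s² + 2*s)) = 2 - s*(-23 + s² + 2*s))
S(-702) + o(-577, -77 + 106) = (2 - 1*(-702)³ - 2*(-702)² + 23*(-702)) + (-77 + 106) = (2 - 1*(-345948408) - 2*492804 - 16146) + 29 = (2 + 345948408 - 985608 - 16146) + 29 = 344946656 + 29 = 344946685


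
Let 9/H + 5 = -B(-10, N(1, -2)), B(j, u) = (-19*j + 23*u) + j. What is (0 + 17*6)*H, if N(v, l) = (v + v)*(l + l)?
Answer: -918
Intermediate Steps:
N(v, l) = 4*l*v (N(v, l) = (2*v)*(2*l) = 4*l*v)
B(j, u) = -18*j + 23*u
H = -9 (H = 9/(-5 - (-18*(-10) + 23*(4*(-2)*1))) = 9/(-5 - (180 + 23*(-8))) = 9/(-5 - (180 - 184)) = 9/(-5 - 1*(-4)) = 9/(-5 + 4) = 9/(-1) = 9*(-1) = -9)
(0 + 17*6)*H = (0 + 17*6)*(-9) = (0 + 102)*(-9) = 102*(-9) = -918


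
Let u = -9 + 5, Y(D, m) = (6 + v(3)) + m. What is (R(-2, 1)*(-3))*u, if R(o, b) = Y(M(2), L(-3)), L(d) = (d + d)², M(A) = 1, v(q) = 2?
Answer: 528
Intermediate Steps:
L(d) = 4*d² (L(d) = (2*d)² = 4*d²)
Y(D, m) = 8 + m (Y(D, m) = (6 + 2) + m = 8 + m)
R(o, b) = 44 (R(o, b) = 8 + 4*(-3)² = 8 + 4*9 = 8 + 36 = 44)
u = -4
(R(-2, 1)*(-3))*u = (44*(-3))*(-4) = -132*(-4) = 528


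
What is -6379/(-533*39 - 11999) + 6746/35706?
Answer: 224471465/585328458 ≈ 0.38350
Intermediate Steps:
-6379/(-533*39 - 11999) + 6746/35706 = -6379/(-20787 - 11999) + 6746*(1/35706) = -6379/(-32786) + 3373/17853 = -6379*(-1/32786) + 3373/17853 = 6379/32786 + 3373/17853 = 224471465/585328458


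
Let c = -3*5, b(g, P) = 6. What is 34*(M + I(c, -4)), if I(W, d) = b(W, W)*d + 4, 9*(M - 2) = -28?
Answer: -6460/9 ≈ -717.78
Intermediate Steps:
c = -15
M = -10/9 (M = 2 + (1/9)*(-28) = 2 - 28/9 = -10/9 ≈ -1.1111)
I(W, d) = 4 + 6*d (I(W, d) = 6*d + 4 = 4 + 6*d)
34*(M + I(c, -4)) = 34*(-10/9 + (4 + 6*(-4))) = 34*(-10/9 + (4 - 24)) = 34*(-10/9 - 20) = 34*(-190/9) = -6460/9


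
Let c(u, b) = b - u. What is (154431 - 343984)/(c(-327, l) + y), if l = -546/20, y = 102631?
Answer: -1895530/1029307 ≈ -1.8416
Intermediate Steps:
l = -273/10 (l = -546*1/20 = -273/10 ≈ -27.300)
(154431 - 343984)/(c(-327, l) + y) = (154431 - 343984)/((-273/10 - 1*(-327)) + 102631) = -189553/((-273/10 + 327) + 102631) = -189553/(2997/10 + 102631) = -189553/1029307/10 = -189553*10/1029307 = -1895530/1029307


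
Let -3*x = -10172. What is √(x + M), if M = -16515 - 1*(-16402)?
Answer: √29499/3 ≈ 57.251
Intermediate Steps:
x = 10172/3 (x = -⅓*(-10172) = 10172/3 ≈ 3390.7)
M = -113 (M = -16515 + 16402 = -113)
√(x + M) = √(10172/3 - 113) = √(9833/3) = √29499/3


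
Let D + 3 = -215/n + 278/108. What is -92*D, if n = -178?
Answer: -172868/2403 ≈ -71.938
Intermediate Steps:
D = 1879/2403 (D = -3 + (-215/(-178) + 278/108) = -3 + (-215*(-1/178) + 278*(1/108)) = -3 + (215/178 + 139/54) = -3 + 9088/2403 = 1879/2403 ≈ 0.78194)
-92*D = -92*1879/2403 = -172868/2403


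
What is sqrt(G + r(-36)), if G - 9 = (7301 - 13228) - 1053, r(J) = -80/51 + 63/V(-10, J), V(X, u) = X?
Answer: I*sqrt(1815203730)/510 ≈ 83.54*I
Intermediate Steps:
r(J) = -4013/510 (r(J) = -80/51 + 63/(-10) = -80*1/51 + 63*(-1/10) = -80/51 - 63/10 = -4013/510)
G = -6971 (G = 9 + ((7301 - 13228) - 1053) = 9 + (-5927 - 1053) = 9 - 6980 = -6971)
sqrt(G + r(-36)) = sqrt(-6971 - 4013/510) = sqrt(-3559223/510) = I*sqrt(1815203730)/510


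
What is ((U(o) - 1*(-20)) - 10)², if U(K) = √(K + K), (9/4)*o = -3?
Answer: 292/3 + 40*I*√6/3 ≈ 97.333 + 32.66*I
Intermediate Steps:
o = -4/3 (o = (4/9)*(-3) = -4/3 ≈ -1.3333)
U(K) = √2*√K (U(K) = √(2*K) = √2*√K)
((U(o) - 1*(-20)) - 10)² = ((√2*√(-4/3) - 1*(-20)) - 10)² = ((√2*(2*I*√3/3) + 20) - 10)² = ((2*I*√6/3 + 20) - 10)² = ((20 + 2*I*√6/3) - 10)² = (10 + 2*I*√6/3)²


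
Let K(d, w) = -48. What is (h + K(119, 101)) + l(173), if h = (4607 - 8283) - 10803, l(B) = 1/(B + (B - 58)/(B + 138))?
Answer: -783266475/53918 ≈ -14527.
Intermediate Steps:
l(B) = 1/(B + (-58 + B)/(138 + B))
h = -14479 (h = -3676 - 10803 = -14479)
(h + K(119, 101)) + l(173) = (-14479 - 48) + (138 + 173)/(-58 + 173² + 139*173) = -14527 + 311/(-58 + 29929 + 24047) = -14527 + 311/53918 = -783266475/53918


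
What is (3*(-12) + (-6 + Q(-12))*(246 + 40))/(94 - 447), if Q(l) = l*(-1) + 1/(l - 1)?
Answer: -1658/353 ≈ -4.6969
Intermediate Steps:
Q(l) = 1/(-1 + l) - l (Q(l) = -l + 1/(-1 + l) = 1/(-1 + l) - l)
(3*(-12) + (-6 + Q(-12))*(246 + 40))/(94 - 447) = (3*(-12) + (-6 + (1 - 12 - 1*(-12)²)/(-1 - 12))*(246 + 40))/(94 - 447) = (-36 + (-6 + (1 - 12 - 1*144)/(-13))*286)/(-353) = -(-36 + (-6 - (1 - 12 - 144)/13)*286)/353 = -(-36 + (-6 - 1/13*(-155))*286)/353 = -(-36 + (-6 + 155/13)*286)/353 = -(-36 + (77/13)*286)/353 = -(-36 + 1694)/353 = -1/353*1658 = -1658/353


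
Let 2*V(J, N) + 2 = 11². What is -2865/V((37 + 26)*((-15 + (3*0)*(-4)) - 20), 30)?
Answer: -5730/119 ≈ -48.151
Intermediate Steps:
V(J, N) = 119/2 (V(J, N) = -1 + (½)*11² = -1 + (½)*121 = -1 + 121/2 = 119/2)
-2865/V((37 + 26)*((-15 + (3*0)*(-4)) - 20), 30) = -2865/119/2 = -2865*2/119 = -5730/119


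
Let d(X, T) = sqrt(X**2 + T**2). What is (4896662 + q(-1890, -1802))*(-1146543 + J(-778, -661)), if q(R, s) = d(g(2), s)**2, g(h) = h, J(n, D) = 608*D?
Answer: -12610220767970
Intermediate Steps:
d(X, T) = sqrt(T**2 + X**2)
q(R, s) = 4 + s**2 (q(R, s) = (sqrt(s**2 + 2**2))**2 = (sqrt(s**2 + 4))**2 = (sqrt(4 + s**2))**2 = 4 + s**2)
(4896662 + q(-1890, -1802))*(-1146543 + J(-778, -661)) = (4896662 + (4 + (-1802)**2))*(-1146543 + 608*(-661)) = (4896662 + (4 + 3247204))*(-1146543 - 401888) = (4896662 + 3247208)*(-1548431) = 8143870*(-1548431) = -12610220767970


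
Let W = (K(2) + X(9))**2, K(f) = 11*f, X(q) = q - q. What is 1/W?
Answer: 1/484 ≈ 0.0020661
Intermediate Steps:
X(q) = 0
W = 484 (W = (11*2 + 0)**2 = (22 + 0)**2 = 22**2 = 484)
1/W = 1/484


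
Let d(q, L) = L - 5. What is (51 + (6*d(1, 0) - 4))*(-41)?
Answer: -697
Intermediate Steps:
d(q, L) = -5 + L
(51 + (6*d(1, 0) - 4))*(-41) = (51 + (6*(-5 + 0) - 4))*(-41) = (51 + (6*(-5) - 4))*(-41) = (51 + (-30 - 4))*(-41) = (51 - 34)*(-41) = 17*(-41) = -697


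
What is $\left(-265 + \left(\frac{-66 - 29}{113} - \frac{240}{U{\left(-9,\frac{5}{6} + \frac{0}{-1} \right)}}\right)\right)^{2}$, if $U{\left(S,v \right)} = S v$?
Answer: $\frac{698227776}{12769} \approx 54682.0$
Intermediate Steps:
$\left(-265 + \left(\frac{-66 - 29}{113} - \frac{240}{U{\left(-9,\frac{5}{6} + \frac{0}{-1} \right)}}\right)\right)^{2} = \left(-265 - \left(240 \left(- \frac{1}{9 \left(\frac{5}{6} + \frac{0}{-1}\right)}\right) - \frac{-66 - 29}{113}\right)\right)^{2} = \left(-265 - \left(\frac{95}{113} + \frac{240}{\left(-9\right) \left(5 \cdot \frac{1}{6} + 0 \left(-1\right)\right)}\right)\right)^{2} = \left(-265 - \left(\frac{95}{113} + \frac{240}{\left(-9\right) \left(\frac{5}{6} + 0\right)}\right)\right)^{2} = \left(-265 - \left(\frac{95}{113} + \frac{240}{\left(-9\right) \frac{5}{6}}\right)\right)^{2} = \left(-265 - \left(\frac{95}{113} + \frac{240}{- \frac{15}{2}}\right)\right)^{2} = \left(-265 - - \frac{3521}{113}\right)^{2} = \left(-265 + \left(- \frac{95}{113} + 32\right)\right)^{2} = \left(-265 + \frac{3521}{113}\right)^{2} = \left(- \frac{26424}{113}\right)^{2} = \frac{698227776}{12769}$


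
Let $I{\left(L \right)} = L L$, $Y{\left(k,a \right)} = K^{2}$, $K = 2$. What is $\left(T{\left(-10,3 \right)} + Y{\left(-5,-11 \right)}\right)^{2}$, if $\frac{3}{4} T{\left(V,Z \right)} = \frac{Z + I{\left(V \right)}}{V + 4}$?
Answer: $\frac{28900}{81} \approx 356.79$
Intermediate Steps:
$Y{\left(k,a \right)} = 4$ ($Y{\left(k,a \right)} = 2^{2} = 4$)
$I{\left(L \right)} = L^{2}$
$T{\left(V,Z \right)} = \frac{4 \left(Z + V^{2}\right)}{3 \left(4 + V\right)}$ ($T{\left(V,Z \right)} = \frac{4 \frac{Z + V^{2}}{V + 4}}{3} = \frac{4 \frac{Z + V^{2}}{4 + V}}{3} = \frac{4 \left(Z + V^{2}\right)}{3 \left(4 + V\right)}$)
$\left(T{\left(-10,3 \right)} + Y{\left(-5,-11 \right)}\right)^{2} = \left(\frac{4 \left(3 + \left(-10\right)^{2}\right)}{3 \left(4 - 10\right)} + 4\right)^{2} = \left(\frac{4 \left(3 + 100\right)}{3 \left(-6\right)} + 4\right)^{2} = \left(\frac{4}{3} \left(- \frac{1}{6}\right) 103 + 4\right)^{2} = \left(- \frac{206}{9} + 4\right)^{2} = \left(- \frac{170}{9}\right)^{2} = \frac{28900}{81}$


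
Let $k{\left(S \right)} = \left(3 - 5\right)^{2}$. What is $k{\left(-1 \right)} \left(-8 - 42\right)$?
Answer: $-200$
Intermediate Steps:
$k{\left(S \right)} = 4$ ($k{\left(S \right)} = \left(3 - 5\right)^{2} = \left(-2\right)^{2} = 4$)
$k{\left(-1 \right)} \left(-8 - 42\right) = 4 \left(-8 - 42\right) = 4 \left(-50\right) = -200$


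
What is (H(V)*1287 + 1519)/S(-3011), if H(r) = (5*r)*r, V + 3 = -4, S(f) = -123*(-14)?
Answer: 22631/123 ≈ 183.99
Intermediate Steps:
S(f) = 1722
V = -7 (V = -3 - 4 = -7)
H(r) = 5*r²
(H(V)*1287 + 1519)/S(-3011) = ((5*(-7)²)*1287 + 1519)/1722 = ((5*49)*1287 + 1519)*(1/1722) = (245*1287 + 1519)*(1/1722) = (315315 + 1519)*(1/1722) = 316834*(1/1722) = 22631/123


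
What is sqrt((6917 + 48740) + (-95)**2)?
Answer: sqrt(64682) ≈ 254.33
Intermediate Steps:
sqrt((6917 + 48740) + (-95)**2) = sqrt(55657 + 9025) = sqrt(64682)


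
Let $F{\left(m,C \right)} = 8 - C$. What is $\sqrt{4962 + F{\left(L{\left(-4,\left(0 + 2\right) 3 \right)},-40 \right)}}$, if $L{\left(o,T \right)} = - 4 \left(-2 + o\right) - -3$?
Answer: $\sqrt{5010} \approx 70.781$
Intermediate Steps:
$L{\left(o,T \right)} = 11 - 4 o$ ($L{\left(o,T \right)} = \left(8 - 4 o\right) + 3 = 11 - 4 o$)
$\sqrt{4962 + F{\left(L{\left(-4,\left(0 + 2\right) 3 \right)},-40 \right)}} = \sqrt{4962 + \left(8 - -40\right)} = \sqrt{4962 + \left(8 + 40\right)} = \sqrt{4962 + 48} = \sqrt{5010}$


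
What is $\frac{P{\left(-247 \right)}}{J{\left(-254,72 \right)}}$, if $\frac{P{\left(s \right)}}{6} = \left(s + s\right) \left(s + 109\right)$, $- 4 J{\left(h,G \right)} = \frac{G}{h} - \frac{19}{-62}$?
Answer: $- \frac{12882871872}{181} \approx -7.1176 \cdot 10^{7}$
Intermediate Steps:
$J{\left(h,G \right)} = - \frac{19}{248} - \frac{G}{4 h}$ ($J{\left(h,G \right)} = - \frac{\frac{G}{h} - \frac{19}{-62}}{4} = - \frac{\frac{G}{h} - - \frac{19}{62}}{4} = - \frac{\frac{G}{h} + \frac{19}{62}}{4} = - \frac{\frac{19}{62} + \frac{G}{h}}{4} = - \frac{19}{248} - \frac{G}{4 h}$)
$P{\left(s \right)} = 12 s \left(109 + s\right)$ ($P{\left(s \right)} = 6 \left(s + s\right) \left(s + 109\right) = 6 \cdot 2 s \left(109 + s\right) = 12 s \left(109 + s\right)$)
$\frac{P{\left(-247 \right)}}{J{\left(-254,72 \right)}} = \frac{12 \left(-247\right) \left(109 - 247\right)}{- \frac{19}{248} - \frac{18}{-254}} = \frac{12 \left(-247\right) \left(-138\right)}{- \frac{19}{248} - 18 \left(- \frac{1}{254}\right)} = \frac{409032}{- \frac{19}{248} + \frac{9}{127}} = \frac{409032}{- \frac{181}{31496}} = 409032 \left(- \frac{31496}{181}\right) = - \frac{12882871872}{181}$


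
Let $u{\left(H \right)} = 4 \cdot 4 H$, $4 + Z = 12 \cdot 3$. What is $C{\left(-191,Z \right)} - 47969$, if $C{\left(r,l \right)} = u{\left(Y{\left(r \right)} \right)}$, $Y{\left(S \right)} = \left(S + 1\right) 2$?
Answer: $-54049$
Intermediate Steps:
$Z = 32$ ($Z = -4 + 12 \cdot 3 = -4 + 36 = 32$)
$Y{\left(S \right)} = 2 + 2 S$ ($Y{\left(S \right)} = \left(1 + S\right) 2 = 2 + 2 S$)
$u{\left(H \right)} = 16 H$
$C{\left(r,l \right)} = 32 + 32 r$ ($C{\left(r,l \right)} = 16 \left(2 + 2 r\right) = 32 + 32 r$)
$C{\left(-191,Z \right)} - 47969 = \left(32 + 32 \left(-191\right)\right) - 47969 = \left(32 - 6112\right) - 47969 = -6080 - 47969 = -54049$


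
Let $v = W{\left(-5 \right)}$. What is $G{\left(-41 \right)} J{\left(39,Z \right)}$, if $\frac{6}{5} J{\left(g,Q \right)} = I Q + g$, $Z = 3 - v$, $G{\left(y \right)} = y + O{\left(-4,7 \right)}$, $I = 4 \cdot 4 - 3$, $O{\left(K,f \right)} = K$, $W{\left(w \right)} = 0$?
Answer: $-2925$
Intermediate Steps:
$I = 13$ ($I = 16 - 3 = 13$)
$v = 0$
$G{\left(y \right)} = -4 + y$ ($G{\left(y \right)} = y - 4 = -4 + y$)
$Z = 3$ ($Z = 3 - 0 = 3 + 0 = 3$)
$J{\left(g,Q \right)} = \frac{5 g}{6} + \frac{65 Q}{6}$ ($J{\left(g,Q \right)} = \frac{5 \left(13 Q + g\right)}{6} = \frac{5 \left(g + 13 Q\right)}{6} = \frac{5 g}{6} + \frac{65 Q}{6}$)
$G{\left(-41 \right)} J{\left(39,Z \right)} = \left(-4 - 41\right) \left(\frac{5}{6} \cdot 39 + \frac{65}{6} \cdot 3\right) = - 45 \left(\frac{65}{2} + \frac{65}{2}\right) = \left(-45\right) 65 = -2925$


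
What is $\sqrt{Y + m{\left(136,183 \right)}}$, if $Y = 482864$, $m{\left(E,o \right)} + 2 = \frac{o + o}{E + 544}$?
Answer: $\frac{\sqrt{13954727355}}{170} \approx 694.88$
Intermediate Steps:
$m{\left(E,o \right)} = -2 + \frac{2 o}{544 + E}$ ($m{\left(E,o \right)} = -2 + \frac{o + o}{E + 544} = -2 + \frac{2 o}{544 + E}$)
$\sqrt{Y + m{\left(136,183 \right)}} = \sqrt{482864 + \frac{2 \left(-544 + 183 - 136\right)}{544 + 136}} = \sqrt{482864 + \frac{2 \left(-544 + 183 - 136\right)}{680}} = \sqrt{482864 + 2 \cdot \frac{1}{680} \left(-497\right)} = \sqrt{482864 - \frac{497}{340}} = \sqrt{\frac{164173263}{340}} = \frac{\sqrt{13954727355}}{170}$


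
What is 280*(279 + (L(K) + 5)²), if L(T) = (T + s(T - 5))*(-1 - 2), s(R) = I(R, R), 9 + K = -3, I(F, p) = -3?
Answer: 778120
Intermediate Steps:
K = -12 (K = -9 - 3 = -12)
s(R) = -3
L(T) = 9 - 3*T (L(T) = (T - 3)*(-1 - 2) = (-3 + T)*(-3) = 9 - 3*T)
280*(279 + (L(K) + 5)²) = 280*(279 + ((9 - 3*(-12)) + 5)²) = 280*(279 + ((9 + 36) + 5)²) = 280*(279 + (45 + 5)²) = 280*(279 + 50²) = 280*(279 + 2500) = 280*2779 = 778120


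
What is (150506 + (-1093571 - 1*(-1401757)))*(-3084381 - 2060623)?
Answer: -2359972174768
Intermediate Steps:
(150506 + (-1093571 - 1*(-1401757)))*(-3084381 - 2060623) = (150506 + (-1093571 + 1401757))*(-5145004) = (150506 + 308186)*(-5145004) = 458692*(-5145004) = -2359972174768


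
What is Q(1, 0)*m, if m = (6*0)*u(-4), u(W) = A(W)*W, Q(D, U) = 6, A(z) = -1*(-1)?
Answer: 0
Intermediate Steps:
A(z) = 1
u(W) = W (u(W) = 1*W = W)
m = 0 (m = (6*0)*(-4) = 0*(-4) = 0)
Q(1, 0)*m = 6*0 = 0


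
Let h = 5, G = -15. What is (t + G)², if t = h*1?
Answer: 100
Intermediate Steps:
t = 5 (t = 5*1 = 5)
(t + G)² = (5 - 15)² = (-10)² = 100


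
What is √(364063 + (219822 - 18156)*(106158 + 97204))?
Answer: 11*√338938555 ≈ 2.0251e+5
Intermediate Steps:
√(364063 + (219822 - 18156)*(106158 + 97204)) = √(364063 + 201666*203362) = √(364063 + 41011201092) = √41011565155 = 11*√338938555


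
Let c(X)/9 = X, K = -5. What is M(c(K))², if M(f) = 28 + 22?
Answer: 2500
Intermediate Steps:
c(X) = 9*X
M(f) = 50
M(c(K))² = 50² = 2500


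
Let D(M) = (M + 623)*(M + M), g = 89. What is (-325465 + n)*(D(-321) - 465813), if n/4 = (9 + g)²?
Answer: 189365364153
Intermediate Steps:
D(M) = 2*M*(623 + M) (D(M) = (623 + M)*(2*M) = 2*M*(623 + M))
n = 38416 (n = 4*(9 + 89)² = 4*98² = 4*9604 = 38416)
(-325465 + n)*(D(-321) - 465813) = (-325465 + 38416)*(2*(-321)*(623 - 321) - 465813) = -287049*(2*(-321)*302 - 465813) = -287049*(-193884 - 465813) = -287049*(-659697) = 189365364153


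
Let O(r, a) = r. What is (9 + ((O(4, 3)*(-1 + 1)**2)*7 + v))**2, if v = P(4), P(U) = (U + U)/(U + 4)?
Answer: 100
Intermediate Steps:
P(U) = 2*U/(4 + U) (P(U) = (2*U)/(4 + U) = 2*U/(4 + U))
v = 1 (v = 2*4/(4 + 4) = 2*4/8 = 2*4*(1/8) = 1)
(9 + ((O(4, 3)*(-1 + 1)**2)*7 + v))**2 = (9 + ((4*(-1 + 1)**2)*7 + 1))**2 = (9 + ((4*0**2)*7 + 1))**2 = (9 + ((4*0)*7 + 1))**2 = (9 + (0*7 + 1))**2 = (9 + (0 + 1))**2 = (9 + 1)**2 = 10**2 = 100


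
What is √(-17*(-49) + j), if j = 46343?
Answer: 2*√11794 ≈ 217.20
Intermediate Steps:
√(-17*(-49) + j) = √(-17*(-49) + 46343) = √(833 + 46343) = √47176 = 2*√11794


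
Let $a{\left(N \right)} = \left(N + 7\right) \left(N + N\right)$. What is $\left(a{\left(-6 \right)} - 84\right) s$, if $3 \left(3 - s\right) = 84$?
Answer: $2400$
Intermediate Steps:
$s = -25$ ($s = 3 - 28 = -25$)
$a{\left(N \right)} = 2 N \left(7 + N\right)$ ($a{\left(N \right)} = \left(7 + N\right) 2 N = 2 N \left(7 + N\right)$)
$\left(a{\left(-6 \right)} - 84\right) s = \left(2 \left(-6\right) \left(7 - 6\right) - 84\right) \left(-25\right) = \left(2 \left(-6\right) 1 - 84\right) \left(-25\right) = \left(-12 - 84\right) \left(-25\right) = \left(-96\right) \left(-25\right) = 2400$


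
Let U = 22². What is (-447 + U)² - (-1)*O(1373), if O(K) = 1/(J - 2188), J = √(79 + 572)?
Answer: 6552980529/4786693 - √651/4786693 ≈ 1369.0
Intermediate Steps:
U = 484
J = √651 ≈ 25.515
O(K) = 1/(-2188 + √651) (O(K) = 1/(√651 - 2188) = 1/(-2188 + √651))
(-447 + U)² - (-1)*O(1373) = (-447 + 484)² - (-1)*(-2188/4786693 - √651/4786693) = 37² - (2188/4786693 + √651/4786693) = 1369 + (-2188/4786693 - √651/4786693) = 6552980529/4786693 - √651/4786693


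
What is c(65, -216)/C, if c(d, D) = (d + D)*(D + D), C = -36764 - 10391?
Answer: -65232/47155 ≈ -1.3834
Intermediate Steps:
C = -47155
c(d, D) = 2*D*(D + d) (c(d, D) = (D + d)*(2*D) = 2*D*(D + d))
c(65, -216)/C = (2*(-216)*(-216 + 65))/(-47155) = (2*(-216)*(-151))*(-1/47155) = 65232*(-1/47155) = -65232/47155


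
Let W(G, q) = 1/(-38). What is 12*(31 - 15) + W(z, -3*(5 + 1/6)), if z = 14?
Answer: 7295/38 ≈ 191.97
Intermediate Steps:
W(G, q) = -1/38
12*(31 - 15) + W(z, -3*(5 + 1/6)) = 12*(31 - 15) - 1/38 = 12*16 - 1/38 = 192 - 1/38 = 7295/38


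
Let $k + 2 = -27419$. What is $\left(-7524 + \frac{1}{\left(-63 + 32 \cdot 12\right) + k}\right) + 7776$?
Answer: $\frac{6829199}{27100} \approx 252.0$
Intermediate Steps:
$k = -27421$ ($k = -2 - 27419 = -27421$)
$\left(-7524 + \frac{1}{\left(-63 + 32 \cdot 12\right) + k}\right) + 7776 = \left(-7524 + \frac{1}{\left(-63 + 32 \cdot 12\right) - 27421}\right) + 7776 = \left(-7524 + \frac{1}{\left(-63 + 384\right) - 27421}\right) + 7776 = \left(-7524 + \frac{1}{321 - 27421}\right) + 7776 = \left(-7524 + \frac{1}{-27100}\right) + 7776 = \left(-7524 - \frac{1}{27100}\right) + 7776 = - \frac{203900401}{27100} + 7776 = \frac{6829199}{27100}$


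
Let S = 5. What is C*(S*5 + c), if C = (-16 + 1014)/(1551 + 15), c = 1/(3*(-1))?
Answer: 36926/2349 ≈ 15.720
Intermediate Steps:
c = -⅓ (c = 1/(-3) = -⅓ ≈ -0.33333)
C = 499/783 (C = 998/1566 = 998*(1/1566) = 499/783 ≈ 0.63729)
C*(S*5 + c) = 499*(5*5 - ⅓)/783 = 499*(25 - ⅓)/783 = (499/783)*(74/3) = 36926/2349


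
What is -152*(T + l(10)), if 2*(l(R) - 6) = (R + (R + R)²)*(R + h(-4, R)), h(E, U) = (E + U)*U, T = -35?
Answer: -2176792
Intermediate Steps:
h(E, U) = U*(E + U)
l(R) = 6 + (R + 4*R²)*(R + R*(-4 + R))/2 (l(R) = 6 + ((R + (R + R)²)*(R + R*(-4 + R)))/2 = 6 + ((R + (2*R)²)*(R + R*(-4 + R)))/2 = 6 + ((R + 4*R²)*(R + R*(-4 + R)))/2 = 6 + (R + 4*R²)*(R + R*(-4 + R))/2)
-152*(T + l(10)) = -152*(-35 + (6 + 2*10⁴ - 11/2*10³ - 3/2*10²)) = -152*(-35 + (6 + 2*10000 - 11/2*1000 - 3/2*100)) = -152*(-35 + (6 + 20000 - 5500 - 150)) = -152*(-35 + 14356) = -152*14321 = -2176792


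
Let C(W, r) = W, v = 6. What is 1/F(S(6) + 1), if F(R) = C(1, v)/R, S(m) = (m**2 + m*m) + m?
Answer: 79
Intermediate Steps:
S(m) = m + 2*m**2 (S(m) = (m**2 + m**2) + m = 2*m**2 + m = m + 2*m**2)
F(R) = 1/R
1/F(S(6) + 1) = 1/(1/(6*(1 + 2*6) + 1)) = 1/(1/(6*(1 + 12) + 1)) = 1/(1/(6*13 + 1)) = 1/(1/(78 + 1)) = 1/(1/79) = 79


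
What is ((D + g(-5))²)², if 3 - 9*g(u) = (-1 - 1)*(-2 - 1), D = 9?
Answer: 456976/81 ≈ 5641.7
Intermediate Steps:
g(u) = -⅓ (g(u) = ⅓ - (-1 - 1)*(-2 - 1)/9 = ⅓ - (-2)*(-3)/9 = ⅓ - ⅑*6 = ⅓ - ⅔ = -⅓)
((D + g(-5))²)² = ((9 - ⅓)²)² = ((26/3)²)² = (676/9)² = 456976/81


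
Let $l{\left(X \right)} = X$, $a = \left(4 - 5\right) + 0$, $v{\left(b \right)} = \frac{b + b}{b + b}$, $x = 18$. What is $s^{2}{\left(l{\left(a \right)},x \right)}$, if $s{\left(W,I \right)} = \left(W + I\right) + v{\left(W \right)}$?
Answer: $324$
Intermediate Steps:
$v{\left(b \right)} = 1$ ($v{\left(b \right)} = \frac{2 b}{2 b} = 2 b \frac{1}{2 b} = 1$)
$a = -1$ ($a = -1 + 0 = -1$)
$s{\left(W,I \right)} = 1 + I + W$ ($s{\left(W,I \right)} = \left(W + I\right) + 1 = \left(I + W\right) + 1 = 1 + I + W$)
$s^{2}{\left(l{\left(a \right)},x \right)} = \left(1 + 18 - 1\right)^{2} = 18^{2} = 324$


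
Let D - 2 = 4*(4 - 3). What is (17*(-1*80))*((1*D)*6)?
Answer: -48960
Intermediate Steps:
D = 6 (D = 2 + 4*(4 - 3) = 2 + 4*1 = 2 + 4 = 6)
(17*(-1*80))*((1*D)*6) = (17*(-1*80))*((1*6)*6) = (17*(-80))*(6*6) = -1360*36 = -48960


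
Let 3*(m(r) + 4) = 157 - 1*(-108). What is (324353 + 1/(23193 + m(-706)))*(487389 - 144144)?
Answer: 1110653473905465/9976 ≈ 1.1133e+11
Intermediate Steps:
m(r) = 253/3 (m(r) = -4 + (157 - 1*(-108))/3 = -4 + (157 + 108)/3 = -4 + (⅓)*265 = -4 + 265/3 = 253/3)
(324353 + 1/(23193 + m(-706)))*(487389 - 144144) = (324353 + 1/(23193 + 253/3))*(487389 - 144144) = (324353 + 1/(69832/3))*343245 = (324353 + 3/69832)*343245 = (22650218699/69832)*343245 = 1110653473905465/9976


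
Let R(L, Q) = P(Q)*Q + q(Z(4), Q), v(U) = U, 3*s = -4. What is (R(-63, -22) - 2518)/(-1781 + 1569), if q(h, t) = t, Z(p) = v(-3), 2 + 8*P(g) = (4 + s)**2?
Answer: 45973/3816 ≈ 12.047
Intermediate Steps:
s = -4/3 (s = (1/3)*(-4) = -4/3 ≈ -1.3333)
P(g) = 23/36 (P(g) = -1/4 + (4 - 4/3)**2/8 = -1/4 + (8/3)**2/8 = -1/4 + (1/8)*(64/9) = -1/4 + 8/9 = 23/36)
Z(p) = -3
R(L, Q) = 59*Q/36 (R(L, Q) = 23*Q/36 + Q = 59*Q/36)
(R(-63, -22) - 2518)/(-1781 + 1569) = ((59/36)*(-22) - 2518)/(-1781 + 1569) = (-649/18 - 2518)/(-212) = -45973/18*(-1/212) = 45973/3816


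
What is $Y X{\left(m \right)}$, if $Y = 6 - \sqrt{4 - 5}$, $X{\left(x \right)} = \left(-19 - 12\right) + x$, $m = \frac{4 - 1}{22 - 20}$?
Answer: $-177 + \frac{59 i}{2} \approx -177.0 + 29.5 i$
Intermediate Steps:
$m = \frac{3}{2} \approx 1.5$
$X{\left(x \right)} = -31 + x$
$Y = 6 - i$ ($Y = 6 - \sqrt{-1} = 6 - i \approx 6.0 - 1.0 i$)
$Y X{\left(m \right)} = \left(6 - i\right) \left(-31 + \frac{3}{2}\right) = \left(6 - i\right) \left(- \frac{59}{2}\right) = -177 + \frac{59 i}{2}$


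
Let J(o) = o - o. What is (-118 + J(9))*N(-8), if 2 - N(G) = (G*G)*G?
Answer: -60652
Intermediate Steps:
J(o) = 0
N(G) = 2 - G³ (N(G) = 2 - G*G*G = 2 - G²*G = 2 - G³)
(-118 + J(9))*N(-8) = (-118 + 0)*(2 - 1*(-8)³) = -118*(2 - 1*(-512)) = -118*(2 + 512) = -118*514 = -60652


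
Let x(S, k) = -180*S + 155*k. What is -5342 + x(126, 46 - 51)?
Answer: -28797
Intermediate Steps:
-5342 + x(126, 46 - 51) = -5342 + (-180*126 + 155*(46 - 51)) = -5342 + (-22680 + 155*(-5)) = -5342 + (-22680 - 775) = -5342 - 23455 = -28797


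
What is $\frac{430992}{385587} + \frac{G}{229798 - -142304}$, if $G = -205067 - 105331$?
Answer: $\frac{753473177}{2656994331} \approx 0.28358$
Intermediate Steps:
$G = -310398$
$\frac{430992}{385587} + \frac{G}{229798 - -142304} = \frac{430992}{385587} - \frac{310398}{229798 - -142304} = 430992 \cdot \frac{1}{385587} - \frac{310398}{229798 + 142304} = \frac{47888}{42843} - \frac{310398}{372102} = \frac{47888}{42843} - \frac{51733}{62017} = \frac{753473177}{2656994331}$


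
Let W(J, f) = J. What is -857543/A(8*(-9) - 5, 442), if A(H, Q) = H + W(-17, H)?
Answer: 857543/94 ≈ 9122.8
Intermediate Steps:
A(H, Q) = -17 + H (A(H, Q) = H - 17 = -17 + H)
-857543/A(8*(-9) - 5, 442) = -857543/(-17 + (8*(-9) - 5)) = -857543/(-17 + (-72 - 5)) = -857543/(-17 - 77) = -857543/(-94) = -857543*(-1/94) = 857543/94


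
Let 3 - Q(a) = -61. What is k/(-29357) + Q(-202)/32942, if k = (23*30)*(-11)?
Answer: 125954314/483539147 ≈ 0.26048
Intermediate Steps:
Q(a) = 64 (Q(a) = 3 - 1*(-61) = 3 + 61 = 64)
k = -7590 (k = 690*(-11) = -7590)
k/(-29357) + Q(-202)/32942 = -7590/(-29357) + 64/32942 = -7590*(-1/29357) + 64*(1/32942) = 7590/29357 + 32/16471 = 125954314/483539147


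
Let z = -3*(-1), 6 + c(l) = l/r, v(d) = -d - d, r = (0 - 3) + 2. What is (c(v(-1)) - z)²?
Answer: 121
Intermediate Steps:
r = -1 (r = -3 + 2 = -1)
v(d) = -2*d
c(l) = -6 - l (c(l) = -6 + l/(-1) = -6 + l*(-1) = -6 - l)
z = 3
(c(v(-1)) - z)² = ((-6 - (-2)*(-1)) - 1*3)² = ((-6 - 1*2) - 3)² = ((-6 - 2) - 3)² = (-8 - 3)² = (-11)² = 121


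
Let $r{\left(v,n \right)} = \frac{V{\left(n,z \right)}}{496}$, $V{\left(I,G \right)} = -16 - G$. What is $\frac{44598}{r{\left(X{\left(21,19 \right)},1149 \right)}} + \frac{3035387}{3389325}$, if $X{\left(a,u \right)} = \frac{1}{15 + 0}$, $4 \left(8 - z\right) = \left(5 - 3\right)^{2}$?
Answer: $- \frac{74973859895699}{77954475} \approx -9.6177 \cdot 10^{5}$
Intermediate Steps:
$z = 7$ ($z = 8 - \frac{\left(5 - 3\right)^{2}}{4} = 8 - \frac{2^{2}}{4} = 8 - 1 = 7$)
$X{\left(a,u \right)} = \frac{1}{15}$
$r{\left(v,n \right)} = - \frac{23}{496}$ ($r{\left(v,n \right)} = \frac{-16 - 7}{496} = \left(-16 - 7\right) \frac{1}{496} = \left(-23\right) \frac{1}{496} = - \frac{23}{496}$)
$\frac{44598}{r{\left(X{\left(21,19 \right)},1149 \right)}} + \frac{3035387}{3389325} = \frac{44598}{- \frac{23}{496}} + \frac{3035387}{3389325} = 44598 \left(- \frac{496}{23}\right) + 3035387 \cdot \frac{1}{3389325} = - \frac{22120608}{23} + \frac{3035387}{3389325} = - \frac{74973859895699}{77954475}$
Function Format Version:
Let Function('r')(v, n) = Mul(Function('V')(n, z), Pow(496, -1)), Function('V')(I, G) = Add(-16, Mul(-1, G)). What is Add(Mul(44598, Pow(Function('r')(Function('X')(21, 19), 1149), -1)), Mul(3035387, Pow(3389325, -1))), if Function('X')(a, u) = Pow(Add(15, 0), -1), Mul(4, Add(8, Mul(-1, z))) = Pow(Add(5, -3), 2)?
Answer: Rational(-74973859895699, 77954475) ≈ -9.6177e+5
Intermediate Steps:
z = 7 (z = Add(8, Mul(Rational(-1, 4), Pow(Add(5, -3), 2))) = Add(8, Mul(Rational(-1, 4), Pow(2, 2))) = Add(8, Mul(Rational(-1, 4), 4)) = Add(8, -1) = 7)
Function('X')(a, u) = Rational(1, 15) (Function('X')(a, u) = Pow(15, -1) = Rational(1, 15))
Function('r')(v, n) = Rational(-23, 496) (Function('r')(v, n) = Mul(Add(-16, Mul(-1, 7)), Pow(496, -1)) = Mul(Add(-16, -7), Rational(1, 496)) = Mul(-23, Rational(1, 496)) = Rational(-23, 496))
Add(Mul(44598, Pow(Function('r')(Function('X')(21, 19), 1149), -1)), Mul(3035387, Pow(3389325, -1))) = Add(Mul(44598, Pow(Rational(-23, 496), -1)), Mul(3035387, Pow(3389325, -1))) = Add(Mul(44598, Rational(-496, 23)), Mul(3035387, Rational(1, 3389325))) = Add(Rational(-22120608, 23), Rational(3035387, 3389325)) = Rational(-74973859895699, 77954475)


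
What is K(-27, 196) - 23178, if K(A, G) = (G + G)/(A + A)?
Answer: -626002/27 ≈ -23185.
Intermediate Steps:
K(A, G) = G/A (K(A, G) = (2*G)/((2*A)) = (2*G)*(1/(2*A)) = G/A)
K(-27, 196) - 23178 = 196/(-27) - 23178 = 196*(-1/27) - 23178 = -196/27 - 23178 = -626002/27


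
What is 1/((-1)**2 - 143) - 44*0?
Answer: -1/142 ≈ -0.0070423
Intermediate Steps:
1/((-1)**2 - 143) - 44*0 = 1/(1 - 143) + 0 = 1/(-142) + 0 = -1/142 + 0 = -1/142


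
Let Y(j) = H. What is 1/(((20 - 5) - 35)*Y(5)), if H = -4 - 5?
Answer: 1/180 ≈ 0.0055556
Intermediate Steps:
H = -9
Y(j) = -9
1/(((20 - 5) - 35)*Y(5)) = 1/(((20 - 5) - 35)*(-9)) = 1/((15 - 35)*(-9)) = 1/(-20*(-9)) = 1/180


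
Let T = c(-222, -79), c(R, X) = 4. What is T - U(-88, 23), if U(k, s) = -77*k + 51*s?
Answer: -7945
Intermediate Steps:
T = 4
T - U(-88, 23) = 4 - (-77*(-88) + 51*23) = 4 - (6776 + 1173) = 4 - 1*7949 = 4 - 7949 = -7945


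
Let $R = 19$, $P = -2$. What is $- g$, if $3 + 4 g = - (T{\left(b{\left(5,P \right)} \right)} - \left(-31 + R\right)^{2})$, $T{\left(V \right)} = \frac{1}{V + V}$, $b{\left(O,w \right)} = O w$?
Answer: $- \frac{2821}{80} \approx -35.263$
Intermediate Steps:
$T{\left(V \right)} = \frac{1}{2 V}$
$g = \frac{2821}{80}$ ($g = - \frac{3}{4} + \frac{\left(-1\right) \left(\frac{1}{2 \cdot 5 \left(-2\right)} - \left(-31 + 19\right)^{2}\right)}{4} = - \frac{3}{4} + \frac{\left(-1\right) \left(\frac{1}{2 \left(-10\right)} - \left(-12\right)^{2}\right)}{4} = - \frac{3}{4} + \frac{\left(-1\right) \left(\frac{1}{2} \left(- \frac{1}{10}\right) - 144\right)}{4} = - \frac{3}{4} + \frac{\left(-1\right) \left(- \frac{1}{20} - 144\right)}{4} = - \frac{3}{4} + \frac{\left(-1\right) \left(- \frac{2881}{20}\right)}{4} = - \frac{3}{4} + \frac{1}{4} \cdot \frac{2881}{20} = - \frac{3}{4} + \frac{2881}{80} = \frac{2821}{80} \approx 35.263$)
$- g = \left(-1\right) \frac{2821}{80} = - \frac{2821}{80}$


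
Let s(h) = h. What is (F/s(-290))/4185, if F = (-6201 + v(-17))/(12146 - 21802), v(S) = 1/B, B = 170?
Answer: -1054169/1992230748000 ≈ -5.2914e-7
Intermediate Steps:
v(S) = 1/170
F = 1054169/1641520 (F = (-6201 + 1/170)/(12146 - 21802) = -1054169/170/(-9656) = -1054169/170*(-1/9656) = 1054169/1641520 ≈ 0.64219)
(F/s(-290))/4185 = ((1054169/1641520)/(-290))/4185 = ((1054169/1641520)*(-1/290))*(1/4185) = -1054169/476040800*1/4185 = -1054169/1992230748000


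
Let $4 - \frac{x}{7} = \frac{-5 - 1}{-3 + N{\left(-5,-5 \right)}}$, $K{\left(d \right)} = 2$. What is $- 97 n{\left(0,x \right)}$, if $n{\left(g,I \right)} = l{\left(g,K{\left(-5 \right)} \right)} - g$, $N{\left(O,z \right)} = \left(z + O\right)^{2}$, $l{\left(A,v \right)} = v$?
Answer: $-194$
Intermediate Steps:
$N{\left(O,z \right)} = \left(O + z\right)^{2}$
$x = \frac{2758}{97}$ ($x = 28 - 7 \frac{-5 - 1}{-3 + \left(-5 - 5\right)^{2}} = 28 - 7 \left(- \frac{6}{-3 + \left(-10\right)^{2}}\right) = 28 - 7 \left(- \frac{6}{-3 + 100}\right) = 28 - 7 \left(- \frac{6}{97}\right) = 28 - 7 \left(\left(-6\right) \frac{1}{97}\right) = 28 - - \frac{42}{97} = 28 + \frac{42}{97} = \frac{2758}{97} \approx 28.433$)
$n{\left(g,I \right)} = 2 - g$
$- 97 n{\left(0,x \right)} = - 97 \left(2 - 0\right) = - 97 \left(2 + 0\right) = \left(-97\right) 2 = -194$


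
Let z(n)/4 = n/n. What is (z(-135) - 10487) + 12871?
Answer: 2388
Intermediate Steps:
z(n) = 4 (z(n) = 4*(n/n) = 4*1 = 4)
(z(-135) - 10487) + 12871 = (4 - 10487) + 12871 = -10483 + 12871 = 2388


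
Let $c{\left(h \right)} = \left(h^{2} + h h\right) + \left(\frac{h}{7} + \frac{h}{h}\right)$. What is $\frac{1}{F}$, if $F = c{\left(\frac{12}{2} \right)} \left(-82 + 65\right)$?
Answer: $- \frac{7}{8789} \approx -0.00079645$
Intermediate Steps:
$c{\left(h \right)} = 1 + 2 h^{2} + \frac{h}{7}$ ($c{\left(h \right)} = \left(h^{2} + h^{2}\right) + \left(h \frac{1}{7} + 1\right) = 2 h^{2} + \left(\frac{h}{7} + 1\right) = 2 h^{2} + \left(1 + \frac{h}{7}\right) = 1 + 2 h^{2} + \frac{h}{7}$)
$F = - \frac{8789}{7}$ ($F = \left(1 + 2 \left(\frac{12}{2}\right)^{2} + \frac{12 \cdot \frac{1}{2}}{7}\right) \left(-82 + 65\right) = \left(1 + 2 \left(12 \cdot \frac{1}{2}\right)^{2} + \frac{12 \cdot \frac{1}{2}}{7}\right) \left(-17\right) = \left(1 + 2 \cdot 6^{2} + \frac{1}{7} \cdot 6\right) \left(-17\right) = \left(1 + 2 \cdot 36 + \frac{6}{7}\right) \left(-17\right) = \left(1 + 72 + \frac{6}{7}\right) \left(-17\right) = \frac{517}{7} \left(-17\right) = - \frac{8789}{7} \approx -1255.6$)
$\frac{1}{F} = \frac{1}{- \frac{8789}{7}} = - \frac{7}{8789}$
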